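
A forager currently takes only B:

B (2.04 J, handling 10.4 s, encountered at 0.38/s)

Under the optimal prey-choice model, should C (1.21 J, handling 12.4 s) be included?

Intake rate on the current diet: R = (0.38×2.04) / (1 + 0.38×10.4) = 0.7752/4.952 = 0.1565 J/s.
C: E/h = 1.21/12.4 = 0.09758 J/s.
Since 0.09758 < R, time spent handling C is better spent searching.

No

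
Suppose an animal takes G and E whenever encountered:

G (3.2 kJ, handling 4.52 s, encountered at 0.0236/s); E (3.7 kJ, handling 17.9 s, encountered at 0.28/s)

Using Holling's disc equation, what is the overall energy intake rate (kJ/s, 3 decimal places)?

R = (0.0236×3.2 + 0.28×3.7) / (1 + 0.0236×4.52 + 0.28×17.9) = 1.112/6.119 = 0.1817 kJ/s.

0.182 kJ/s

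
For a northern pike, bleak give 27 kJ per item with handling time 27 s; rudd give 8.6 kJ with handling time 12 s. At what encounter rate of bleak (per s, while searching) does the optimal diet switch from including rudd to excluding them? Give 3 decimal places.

0.094 per s

The zero-one rule: include rudd iff E₂/h₂ > λE₁/(1+λh₁). Equality gives the switch point.
λE₁h₂ = E₂ + λE₂h₁ ⇒ λ = E₂/(E₁h₂ − E₂h₁) = 8.6/(324 − 232.2) = 0.09368 per s.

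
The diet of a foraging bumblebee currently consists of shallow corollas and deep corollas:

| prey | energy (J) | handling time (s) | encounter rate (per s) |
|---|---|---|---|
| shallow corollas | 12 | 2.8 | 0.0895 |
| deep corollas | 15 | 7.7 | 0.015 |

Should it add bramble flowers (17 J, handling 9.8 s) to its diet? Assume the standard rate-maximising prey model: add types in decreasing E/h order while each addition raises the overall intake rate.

Yes

On shallow corollas and deep corollas alone, R = ΣλE/(1+Σλh) = 1.299/1.366 = 0.9509 J/s.
bramble flowers: E/h = 17/9.8 = 1.735 J/s.
1.735 > 0.9509, so adding bramble flowers raises the average — include it.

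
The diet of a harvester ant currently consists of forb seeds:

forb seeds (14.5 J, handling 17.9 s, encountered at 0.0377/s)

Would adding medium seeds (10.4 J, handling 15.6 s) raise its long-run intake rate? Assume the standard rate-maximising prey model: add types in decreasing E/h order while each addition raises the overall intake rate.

Current rate: (0.0377×14.5)/(1 + 0.0377×17.9) = 0.3264 J/s.
medium seeds: E/h = 10.4/15.6 = 0.6667 J/s.
Since 0.6667 > R, including medium seeds increases the long-run rate.

Yes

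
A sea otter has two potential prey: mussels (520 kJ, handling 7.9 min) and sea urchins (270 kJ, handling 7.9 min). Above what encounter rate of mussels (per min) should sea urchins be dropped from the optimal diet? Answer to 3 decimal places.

0.137 per min

Drop sea urchins once their profitability E₂/h₂ falls below the rate achievable on mussels alone: E₂/h₂ = λE₁/(1 + λh₁).
Solve for λ: λE₁h₂ = E₂(1 + λh₁) → λ(E₁h₂ − E₂h₁) = E₂ → λ = E₂/(E₁h₂ − E₂h₁).
λ = 270/(520×7.9 − 270×7.9) = 270/1975 = 0.1367 per min.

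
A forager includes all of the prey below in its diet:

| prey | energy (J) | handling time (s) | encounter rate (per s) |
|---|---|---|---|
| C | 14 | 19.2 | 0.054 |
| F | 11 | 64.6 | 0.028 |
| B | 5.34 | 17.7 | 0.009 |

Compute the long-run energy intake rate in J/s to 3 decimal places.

R = Σλ_iE_i / (1 + Σλ_ih_i)
Numerator: 0.054×14 + 0.028×11 + 0.009×5.34 = 1.112
Denominator: 1 + 0.054×19.2 + 0.028×64.6 + 0.009×17.7 = 4.005
R = 1.112/4.005 = 0.2777 J/s

0.278 J/s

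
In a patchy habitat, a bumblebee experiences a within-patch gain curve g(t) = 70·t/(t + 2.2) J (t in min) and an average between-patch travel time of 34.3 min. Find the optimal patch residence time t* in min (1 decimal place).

By the marginal value theorem, leave when the instantaneous gain rate g'(t) equals the habitat-wide average g(t)/(T + t).
g'(t) = 70·2.2/(t + 2.2)². Setting 70·2.2/(t+2.2)² = 70t/[(t+2.2)(34.3+t)] gives 2.2(34.3+t) = t(t+2.2), so t² = 2.2×34.3 = 75.46.
t* = √75.46 = 8.687 min.

8.7 min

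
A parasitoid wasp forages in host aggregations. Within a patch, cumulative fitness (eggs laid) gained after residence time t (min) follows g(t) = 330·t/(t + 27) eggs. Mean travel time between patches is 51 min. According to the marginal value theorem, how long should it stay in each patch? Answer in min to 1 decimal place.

Optimal t* satisfies g'(t*) = g(t*)/(T + t*).
g'(t) = 330·27/(t + 27)². Setting 330·27/(t+27)² = 330t/[(t+27)(51+t)] gives 27(51+t) = t(t+27), so t² = 27×51 = 1377.
t* = √1377 = 37.11 min.

37.1 min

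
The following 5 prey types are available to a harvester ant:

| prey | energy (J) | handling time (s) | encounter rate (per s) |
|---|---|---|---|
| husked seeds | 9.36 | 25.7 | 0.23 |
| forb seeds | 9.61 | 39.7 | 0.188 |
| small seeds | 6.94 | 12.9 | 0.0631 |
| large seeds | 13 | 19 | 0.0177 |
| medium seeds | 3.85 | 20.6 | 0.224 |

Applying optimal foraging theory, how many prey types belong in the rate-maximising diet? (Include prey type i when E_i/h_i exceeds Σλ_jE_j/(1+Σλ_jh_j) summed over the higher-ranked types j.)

3

Rank by E/h (J/s): large seeds 0.684, small seeds 0.538, husked seeds 0.364, forb seeds 0.242, medium seeds 0.187. Include each in turn until the next type's E/h falls below the running intake rate.
Rate on top 1: 0.1722. small seeds: 0.538 > 0.1722 → include.
Rate on top 2: 0.3107. husked seeds: 0.364 > 0.3107 → include.
Rate on top 3: 0.3499. forb seeds: 0.242 < 0.3499 → exclude; stop.
Optimal diet: large seeds, small seeds, husked seeds — 3 of 5 types.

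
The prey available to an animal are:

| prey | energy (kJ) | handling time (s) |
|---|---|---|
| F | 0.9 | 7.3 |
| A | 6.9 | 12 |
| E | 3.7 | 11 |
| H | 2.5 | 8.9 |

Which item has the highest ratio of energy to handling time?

In descending order of E/h:
A: 6.9/12 = 0.575 kJ/s
E: 3.7/11 = 0.336 kJ/s
H: 2.5/8.9 = 0.281 kJ/s
F: 0.9/7.3 = 0.123 kJ/s

A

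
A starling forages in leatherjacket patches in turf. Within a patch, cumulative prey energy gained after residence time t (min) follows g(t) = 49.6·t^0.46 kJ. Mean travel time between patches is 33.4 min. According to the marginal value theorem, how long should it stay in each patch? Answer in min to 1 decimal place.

28.5 min

Maximise g(t)/(T+t): set derivative to zero → g'(t)(T+t) = g(t).
g'(t) = 0.46·49.6·t^-0.54. Setting 0.46·49.6·t^-0.54 = 49.6·t^0.46/(33.4+t) gives 0.46(33.4+t) = t, so 0.54·t = 0.46×33.4.
t* = 0.46×33.4/0.54 = 28.45 min.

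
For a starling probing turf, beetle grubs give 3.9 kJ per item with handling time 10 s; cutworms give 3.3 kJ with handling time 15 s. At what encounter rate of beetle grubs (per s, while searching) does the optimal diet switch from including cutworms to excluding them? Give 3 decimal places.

0.129 per s

Drop cutworms once their profitability E₂/h₂ falls below the rate achievable on beetle grubs alone: E₂/h₂ = λE₁/(1 + λh₁).
Solve for λ: λE₁h₂ = E₂(1 + λh₁) → λ(E₁h₂ − E₂h₁) = E₂ → λ = E₂/(E₁h₂ − E₂h₁).
λ = 3.3/(3.9×15 − 3.3×10) = 3.3/25.5 = 0.1294 per s.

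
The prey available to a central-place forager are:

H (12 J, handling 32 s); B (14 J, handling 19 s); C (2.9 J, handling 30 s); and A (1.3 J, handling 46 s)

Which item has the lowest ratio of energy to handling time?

A

Profitability E/h (J/s): H = 12/32 = 0.375, B = 14/19 = 0.737, C = 2.9/30 = 0.0967, A = 1.3/46 = 0.0283.
Ranked: B > H > C > A.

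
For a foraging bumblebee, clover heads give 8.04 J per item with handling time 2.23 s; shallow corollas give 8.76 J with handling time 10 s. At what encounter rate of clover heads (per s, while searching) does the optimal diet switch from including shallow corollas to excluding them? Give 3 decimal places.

The zero-one rule: include shallow corollas iff E₂/h₂ > λE₁/(1+λh₁). Equality gives the switch point.
λE₁h₂ = E₂ + λE₂h₁ ⇒ λ = E₂/(E₁h₂ − E₂h₁) = 8.76/(80.4 − 19.53) = 0.1439 per s.

0.144 per s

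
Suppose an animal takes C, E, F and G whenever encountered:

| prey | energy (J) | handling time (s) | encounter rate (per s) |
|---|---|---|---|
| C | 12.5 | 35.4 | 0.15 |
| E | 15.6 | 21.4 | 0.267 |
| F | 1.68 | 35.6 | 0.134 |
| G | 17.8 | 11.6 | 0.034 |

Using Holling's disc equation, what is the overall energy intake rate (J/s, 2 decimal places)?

0.40 J/s

Energy encountered per unit search time: 0.15×12.5 + 0.267×15.6 + 0.134×1.68 + 0.034×17.8 = 6.871 J/s.
Handling time per unit search time: 0.15×35.4 + 0.267×21.4 + 0.134×35.6 + 0.034×11.6 = 16.19.
Rate = 6.871/(1 + 16.19) = 0.3997 J/s.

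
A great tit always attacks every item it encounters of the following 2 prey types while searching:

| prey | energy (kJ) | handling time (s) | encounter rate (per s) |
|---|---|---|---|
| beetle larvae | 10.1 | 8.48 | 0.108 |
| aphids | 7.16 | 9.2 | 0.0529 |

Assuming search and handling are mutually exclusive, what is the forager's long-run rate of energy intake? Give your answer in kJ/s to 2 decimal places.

0.61 kJ/s

Energy encountered per unit search time: 0.108×10.1 + 0.0529×7.16 = 1.47 kJ/s.
Handling time per unit search time: 0.108×8.48 + 0.0529×9.2 = 1.403.
Rate = 1.47/(1 + 1.403) = 0.6117 kJ/s.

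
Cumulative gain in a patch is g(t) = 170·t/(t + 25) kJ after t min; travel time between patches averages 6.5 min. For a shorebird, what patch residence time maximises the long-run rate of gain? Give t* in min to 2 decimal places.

Optimal t* satisfies g'(t*) = g(t*)/(T + t*).
g'(t) = 170·25/(t + 25)². Setting 170·25/(t+25)² = 170t/[(t+25)(6.5+t)] gives 25(6.5+t) = t(t+25), so t² = 25×6.5 = 162.5.
t* = √162.5 = 12.75 min.

12.75 min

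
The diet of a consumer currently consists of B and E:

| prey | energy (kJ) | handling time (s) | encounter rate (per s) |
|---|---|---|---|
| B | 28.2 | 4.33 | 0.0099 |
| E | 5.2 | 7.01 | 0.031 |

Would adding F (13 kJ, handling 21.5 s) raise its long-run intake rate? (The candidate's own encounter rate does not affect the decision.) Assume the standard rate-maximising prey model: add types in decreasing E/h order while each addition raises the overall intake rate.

Yes

Intake rate on the current diet: R = (0.0099×28.2 + 0.031×5.2) / (1 + 0.0099×4.33 + 0.031×7.01) = 0.4404/1.26 = 0.3495 kJ/s.
F: E/h = 13/21.5 = 0.6047 kJ/s.
Since 0.6047 > R, including F increases the long-run rate.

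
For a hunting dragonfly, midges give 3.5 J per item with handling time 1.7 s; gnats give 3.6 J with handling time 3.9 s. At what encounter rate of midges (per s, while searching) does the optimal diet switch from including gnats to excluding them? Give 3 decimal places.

0.478 per s

At the threshold, the rate on midges alone equals the profitability of gnats: λ·3.5/(1 + λ·1.7) = 3.6/3.9 = 0.9231.
Rearranging, λ(3.5 − 0.9231×1.7) = 0.9231, so λ = 0.9231/1.931 = 0.4781 per s.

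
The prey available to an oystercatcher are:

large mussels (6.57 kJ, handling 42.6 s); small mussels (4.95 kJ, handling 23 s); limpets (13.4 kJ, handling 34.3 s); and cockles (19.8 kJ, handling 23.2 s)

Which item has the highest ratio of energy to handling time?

In descending order of E/h:
cockles: 19.8/23.2 = 0.853 kJ/s
limpets: 13.4/34.3 = 0.391 kJ/s
small mussels: 4.95/23 = 0.215 kJ/s
large mussels: 6.57/42.6 = 0.154 kJ/s

cockles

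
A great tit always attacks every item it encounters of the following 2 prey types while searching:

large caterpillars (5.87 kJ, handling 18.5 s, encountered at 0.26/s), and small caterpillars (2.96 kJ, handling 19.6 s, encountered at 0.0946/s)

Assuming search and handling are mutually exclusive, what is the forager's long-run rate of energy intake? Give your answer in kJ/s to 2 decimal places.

0.24 kJ/s

R = (0.26×5.87 + 0.0946×2.96) / (1 + 0.26×18.5 + 0.0946×19.6) = 1.806/7.664 = 0.2357 kJ/s.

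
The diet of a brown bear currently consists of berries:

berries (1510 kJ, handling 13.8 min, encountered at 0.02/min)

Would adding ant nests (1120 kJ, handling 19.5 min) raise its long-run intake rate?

On berries alone, R = ΣλE/(1+Σλh) = 30.2/1.276 = 23.67 kJ/min.
Profitability of ant nests: 1120/19.5 = 57.44 kJ/min.
Since 57.44 > R, including ant nests increases the long-run rate.

Yes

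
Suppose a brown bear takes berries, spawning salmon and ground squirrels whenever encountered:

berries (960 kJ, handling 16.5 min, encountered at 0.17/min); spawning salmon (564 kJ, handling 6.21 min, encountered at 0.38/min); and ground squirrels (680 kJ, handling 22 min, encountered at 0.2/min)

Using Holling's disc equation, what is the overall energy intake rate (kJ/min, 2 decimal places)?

R = (0.17×960 + 0.38×564 + 0.2×680) / (1 + 0.17×16.5 + 0.38×6.21 + 0.2×22) = 513.5/10.56 = 48.61 kJ/min.

48.61 kJ/min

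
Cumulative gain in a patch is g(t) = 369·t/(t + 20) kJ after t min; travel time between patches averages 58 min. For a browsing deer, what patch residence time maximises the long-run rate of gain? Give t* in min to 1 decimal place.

34.1 min

By the marginal value theorem, leave when the instantaneous gain rate g'(t) equals the habitat-wide average g(t)/(T + t).
g'(t) = 369·20/(t + 20)². Setting 369·20/(t+20)² = 369t/[(t+20)(58+t)] gives 20(58+t) = t(t+20), so t² = 20×58 = 1160.
t* = √1160 = 34.06 min.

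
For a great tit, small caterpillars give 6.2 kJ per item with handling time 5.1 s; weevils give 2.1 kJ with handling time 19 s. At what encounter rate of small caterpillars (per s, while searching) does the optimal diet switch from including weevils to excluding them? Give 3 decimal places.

0.020 per s

Drop weevils once their profitability E₂/h₂ falls below the rate achievable on small caterpillars alone: E₂/h₂ = λE₁/(1 + λh₁).
Solve for λ: λE₁h₂ = E₂(1 + λh₁) → λ(E₁h₂ − E₂h₁) = E₂ → λ = E₂/(E₁h₂ − E₂h₁).
λ = 2.1/(6.2×19 − 2.1×5.1) = 2.1/107.1 = 0.01961 per s.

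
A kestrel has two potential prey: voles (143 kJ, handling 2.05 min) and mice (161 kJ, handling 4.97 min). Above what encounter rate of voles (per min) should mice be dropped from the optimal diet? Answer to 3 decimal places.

Drop mice once their profitability E₂/h₂ falls below the rate achievable on voles alone: E₂/h₂ = λE₁/(1 + λh₁).
Solve for λ: λE₁h₂ = E₂(1 + λh₁) → λ(E₁h₂ − E₂h₁) = E₂ → λ = E₂/(E₁h₂ − E₂h₁).
λ = 161/(143×4.97 − 161×2.05) = 161/380.7 = 0.4229 per min.

0.423 per min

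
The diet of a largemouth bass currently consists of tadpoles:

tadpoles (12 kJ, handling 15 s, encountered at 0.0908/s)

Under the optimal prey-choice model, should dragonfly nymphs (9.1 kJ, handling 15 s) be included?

Current rate: (0.0908×12)/(1 + 0.0908×15) = 0.4613 kJ/s.
dragonfly nymphs: E/h = 9.1/15 = 0.6067 kJ/s.
0.6067 > 0.4613, so adding dragonfly nymphs raises the average — include it.

Yes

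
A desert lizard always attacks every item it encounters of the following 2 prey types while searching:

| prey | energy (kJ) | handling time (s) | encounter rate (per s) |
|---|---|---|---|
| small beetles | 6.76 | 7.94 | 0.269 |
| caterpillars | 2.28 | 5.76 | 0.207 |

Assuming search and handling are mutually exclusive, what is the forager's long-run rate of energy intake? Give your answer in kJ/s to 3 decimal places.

0.529 kJ/s

R = Σλ_iE_i / (1 + Σλ_ih_i)
Numerator: 0.269×6.76 + 0.207×2.28 = 2.29
Denominator: 1 + 0.269×7.94 + 0.207×5.76 = 4.328
R = 2.29/4.328 = 0.5292 kJ/s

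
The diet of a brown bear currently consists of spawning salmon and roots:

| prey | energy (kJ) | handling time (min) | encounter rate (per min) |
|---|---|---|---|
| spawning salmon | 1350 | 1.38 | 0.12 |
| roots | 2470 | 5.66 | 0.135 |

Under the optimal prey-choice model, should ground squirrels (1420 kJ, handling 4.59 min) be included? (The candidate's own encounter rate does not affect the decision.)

Current rate: (0.12×1350 + 0.135×2470)/(1 + 0.12×1.38 + 0.135×5.66) = 256.7 kJ/min.
Profitability of ground squirrels: 1420/4.59 = 309.4 kJ/min.
309.4 > 256.7, so adding ground squirrels raises the average — include it.

Yes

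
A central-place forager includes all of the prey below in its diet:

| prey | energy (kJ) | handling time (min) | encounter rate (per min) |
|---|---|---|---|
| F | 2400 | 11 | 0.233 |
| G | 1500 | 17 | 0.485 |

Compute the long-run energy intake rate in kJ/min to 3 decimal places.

R = Σλ_iE_i / (1 + Σλ_ih_i)
Numerator: 0.233×2400 + 0.485×1500 = 1287
Denominator: 1 + 0.233×11 + 0.485×17 = 11.81
R = 1287/11.81 = 109 kJ/min

108.968 kJ/min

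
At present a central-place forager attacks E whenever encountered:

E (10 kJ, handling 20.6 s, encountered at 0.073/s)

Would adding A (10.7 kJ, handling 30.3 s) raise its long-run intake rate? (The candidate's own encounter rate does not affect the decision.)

Intake rate on the current diet: R = (0.073×10) / (1 + 0.073×20.6) = 0.73/2.504 = 0.2916 kJ/s.
A: E/h = 10.7/30.3 = 0.3531 kJ/s.
Since 0.3531 > R, including A increases the long-run rate.

Yes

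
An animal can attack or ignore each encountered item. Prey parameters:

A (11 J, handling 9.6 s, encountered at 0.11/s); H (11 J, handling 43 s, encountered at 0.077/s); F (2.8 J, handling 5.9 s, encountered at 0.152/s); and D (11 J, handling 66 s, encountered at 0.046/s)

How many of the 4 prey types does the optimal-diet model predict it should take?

1

E/h in descending order: A 1.15, F 0.475, H 0.256, D 0.167 J/s. The optimal diet is the largest prefix of this list for which every included type satisfies E_i/h_i > R on the types above it.
Rate on top 1: 0.5885. F: 0.475 < 0.5885 → exclude; stop.
Optimal diet: A — 1 of 4 types.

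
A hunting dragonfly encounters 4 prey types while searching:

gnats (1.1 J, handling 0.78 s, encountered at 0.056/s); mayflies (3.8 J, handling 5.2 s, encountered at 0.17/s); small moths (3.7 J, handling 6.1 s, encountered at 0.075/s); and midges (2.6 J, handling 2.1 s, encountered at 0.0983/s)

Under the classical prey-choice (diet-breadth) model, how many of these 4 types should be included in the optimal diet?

Profitabilities (E/h, J/s): gnats 1.41, midges 1.24, mayflies 0.731, small moths 0.607. Add prey in this order while the next type's profitability exceeds the intake rate on those already taken.
Rate on top 1: 0.05902. midges: 1.24 > 0.05902 → include.
Rate on top 2: 0.2537. mayflies: 0.731 > 0.2537 → include.
Rate on top 3: 0.4513. small moths: 0.607 > 0.4513 → include.
Optimal diet: gnats, midges, mayflies, small moths — 4 of 4 types.

4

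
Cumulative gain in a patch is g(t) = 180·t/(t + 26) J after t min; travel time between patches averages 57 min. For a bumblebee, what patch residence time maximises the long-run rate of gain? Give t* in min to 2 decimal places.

Maximise g(t)/(T+t): set derivative to zero → g'(t)(T+t) = g(t).
g'(t) = 180·26/(t + 26)². Setting 180·26/(t+26)² = 180t/[(t+26)(57+t)] gives 26(57+t) = t(t+26), so t² = 26×57 = 1482.
t* = √1482 = 38.5 min.

38.50 min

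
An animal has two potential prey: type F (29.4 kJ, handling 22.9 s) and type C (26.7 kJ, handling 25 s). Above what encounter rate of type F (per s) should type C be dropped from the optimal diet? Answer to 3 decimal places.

0.216 per s

The zero-one rule: include type C iff E₂/h₂ > λE₁/(1+λh₁). Equality gives the switch point.
λE₁h₂ = E₂ + λE₂h₁ ⇒ λ = E₂/(E₁h₂ − E₂h₁) = 26.7/(735 − 611.4) = 0.2161 per s.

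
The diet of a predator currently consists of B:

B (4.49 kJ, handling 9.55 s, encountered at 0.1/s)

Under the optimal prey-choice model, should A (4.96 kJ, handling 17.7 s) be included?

On B alone, R = ΣλE/(1+Σλh) = 0.449/1.955 = 0.2297 kJ/s.
Profitability of A: 4.96/17.7 = 0.2802 kJ/s.
0.2802 > 0.2297, so adding A raises the average — include it.

Yes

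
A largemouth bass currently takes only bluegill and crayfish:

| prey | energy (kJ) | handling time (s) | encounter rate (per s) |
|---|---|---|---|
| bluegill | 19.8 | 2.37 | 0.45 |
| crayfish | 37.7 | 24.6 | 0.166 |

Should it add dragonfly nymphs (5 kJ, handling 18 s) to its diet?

On bluegill and crayfish alone, R = ΣλE/(1+Σλh) = 15.17/6.15 = 2.466 kJ/s.
dragonfly nymphs: E/h = 5/18 = 0.2778 kJ/s.
Since 0.2778 < R, time spent handling dragonfly nymphs is better spent searching.

No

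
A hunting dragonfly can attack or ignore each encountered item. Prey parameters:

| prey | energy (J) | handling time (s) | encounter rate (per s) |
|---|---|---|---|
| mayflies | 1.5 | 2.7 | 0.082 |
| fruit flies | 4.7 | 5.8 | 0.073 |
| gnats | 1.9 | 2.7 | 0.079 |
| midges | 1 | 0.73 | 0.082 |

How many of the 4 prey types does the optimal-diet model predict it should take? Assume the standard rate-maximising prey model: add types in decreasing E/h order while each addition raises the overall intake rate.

4

Profitabilities (E/h, J/s): midges 1.37, fruit flies 0.81, gnats 0.704, mayflies 0.556. Add prey in this order while the next type's profitability exceeds the intake rate on those already taken.
Rate on top 1: 0.07737. fruit flies: 0.81 > 0.07737 → include.
Rate on top 2: 0.2866. gnats: 0.704 > 0.2866 → include.
Rate on top 3: 0.339. mayflies: 0.556 > 0.339 → include.
Optimal diet: midges, fruit flies, gnats, mayflies — 4 of 4 types.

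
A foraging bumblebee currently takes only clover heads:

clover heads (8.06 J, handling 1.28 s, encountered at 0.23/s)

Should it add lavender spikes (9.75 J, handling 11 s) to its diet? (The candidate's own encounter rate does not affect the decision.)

On clover heads alone, R = ΣλE/(1+Σλh) = 1.854/1.294 = 1.432 J/s.
Profitability of lavender spikes: 9.75/11 = 0.8864 J/s.
Since 0.8864 < R, time spent handling lavender spikes is better spent searching.

No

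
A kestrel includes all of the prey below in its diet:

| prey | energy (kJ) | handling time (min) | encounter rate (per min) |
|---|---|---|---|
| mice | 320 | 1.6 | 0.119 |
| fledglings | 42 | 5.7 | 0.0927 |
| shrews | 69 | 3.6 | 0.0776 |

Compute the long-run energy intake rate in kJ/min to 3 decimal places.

23.686 kJ/min

R = Σλ_iE_i / (1 + Σλ_ih_i)
Numerator: 0.119×320 + 0.0927×42 + 0.0776×69 = 47.33
Denominator: 1 + 0.119×1.6 + 0.0927×5.7 + 0.0776×3.6 = 1.998
R = 47.33/1.998 = 23.69 kJ/min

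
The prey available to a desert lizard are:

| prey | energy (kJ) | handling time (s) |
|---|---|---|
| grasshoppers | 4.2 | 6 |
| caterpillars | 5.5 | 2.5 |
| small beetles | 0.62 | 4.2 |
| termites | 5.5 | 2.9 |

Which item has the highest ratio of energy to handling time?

In descending order of E/h:
caterpillars: 5.5/2.5 = 2.2 kJ/s
termites: 5.5/2.9 = 1.9 kJ/s
grasshoppers: 4.2/6 = 0.7 kJ/s
small beetles: 0.62/4.2 = 0.148 kJ/s

caterpillars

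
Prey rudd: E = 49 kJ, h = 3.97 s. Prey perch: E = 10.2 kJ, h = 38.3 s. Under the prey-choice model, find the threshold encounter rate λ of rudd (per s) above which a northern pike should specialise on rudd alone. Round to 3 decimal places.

0.006 per s

The zero-one rule: include perch iff E₂/h₂ > λE₁/(1+λh₁). Equality gives the switch point.
λE₁h₂ = E₂ + λE₂h₁ ⇒ λ = E₂/(E₁h₂ − E₂h₁) = 10.2/(1877 − 40.49) = 0.005555 per s.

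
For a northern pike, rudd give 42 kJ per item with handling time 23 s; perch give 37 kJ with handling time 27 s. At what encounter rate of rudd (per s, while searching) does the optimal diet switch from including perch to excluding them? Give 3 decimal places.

0.131 per s

Drop perch once their profitability E₂/h₂ falls below the rate achievable on rudd alone: E₂/h₂ = λE₁/(1 + λh₁).
Solve for λ: λE₁h₂ = E₂(1 + λh₁) → λ(E₁h₂ − E₂h₁) = E₂ → λ = E₂/(E₁h₂ − E₂h₁).
λ = 37/(42×27 − 37×23) = 37/283 = 0.1307 per s.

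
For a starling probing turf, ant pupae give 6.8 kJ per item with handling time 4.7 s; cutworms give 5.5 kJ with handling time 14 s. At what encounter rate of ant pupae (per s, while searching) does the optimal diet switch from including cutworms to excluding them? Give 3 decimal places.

Drop cutworms once their profitability E₂/h₂ falls below the rate achievable on ant pupae alone: E₂/h₂ = λE₁/(1 + λh₁).
Solve for λ: λE₁h₂ = E₂(1 + λh₁) → λ(E₁h₂ − E₂h₁) = E₂ → λ = E₂/(E₁h₂ − E₂h₁).
λ = 5.5/(6.8×14 − 5.5×4.7) = 5.5/69.35 = 0.07931 per s.

0.079 per s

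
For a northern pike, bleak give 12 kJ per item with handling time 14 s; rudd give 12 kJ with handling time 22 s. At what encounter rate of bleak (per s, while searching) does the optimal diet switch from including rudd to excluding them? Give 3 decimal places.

At the threshold, the rate on bleak alone equals the profitability of rudd: λ·12/(1 + λ·14) = 12/22 = 0.5455.
Rearranging, λ(12 − 0.5455×14) = 0.5455, so λ = 0.5455/4.364 = 0.125 per s.

0.125 per s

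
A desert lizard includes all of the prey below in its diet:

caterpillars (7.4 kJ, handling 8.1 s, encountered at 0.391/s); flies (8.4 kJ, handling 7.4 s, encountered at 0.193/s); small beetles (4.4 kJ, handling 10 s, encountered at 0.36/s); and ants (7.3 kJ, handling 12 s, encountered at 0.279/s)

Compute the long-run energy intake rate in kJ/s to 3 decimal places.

R = Σλ_iE_i / (1 + Σλ_ih_i)
Numerator: 0.391×7.4 + 0.193×8.4 + 0.36×4.4 + 0.279×7.3 = 8.135
Denominator: 1 + 0.391×8.1 + 0.193×7.4 + 0.36×10 + 0.279×12 = 12.54
R = 8.135/12.54 = 0.6486 kJ/s

0.649 kJ/s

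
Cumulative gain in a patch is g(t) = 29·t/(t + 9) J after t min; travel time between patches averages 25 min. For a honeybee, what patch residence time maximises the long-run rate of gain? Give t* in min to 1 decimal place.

Maximise g(t)/(T+t): set derivative to zero → g'(t)(T+t) = g(t).
g'(t) = 29·9/(t + 9)². Setting 29·9/(t+9)² = 29t/[(t+9)(25+t)] gives 9(25+t) = t(t+9), so t² = 9×25 = 225.
t* = √225 = 15 min.

15.0 min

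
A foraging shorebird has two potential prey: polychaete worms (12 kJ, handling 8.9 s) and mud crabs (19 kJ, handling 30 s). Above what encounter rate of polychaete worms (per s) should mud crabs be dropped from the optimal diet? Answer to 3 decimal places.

0.100 per s

The zero-one rule: include mud crabs iff E₂/h₂ > λE₁/(1+λh₁). Equality gives the switch point.
λE₁h₂ = E₂ + λE₂h₁ ⇒ λ = E₂/(E₁h₂ − E₂h₁) = 19/(360 − 169.1) = 0.09953 per s.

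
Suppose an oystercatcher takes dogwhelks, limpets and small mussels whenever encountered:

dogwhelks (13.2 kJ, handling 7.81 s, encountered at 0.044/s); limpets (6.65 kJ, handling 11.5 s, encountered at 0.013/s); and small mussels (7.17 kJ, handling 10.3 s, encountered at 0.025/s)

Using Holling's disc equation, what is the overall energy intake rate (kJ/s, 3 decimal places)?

0.484 kJ/s

R = Σλ_iE_i / (1 + Σλ_ih_i)
Numerator: 0.044×13.2 + 0.013×6.65 + 0.025×7.17 = 0.8465
Denominator: 1 + 0.044×7.81 + 0.013×11.5 + 0.025×10.3 = 1.751
R = 0.8465/1.751 = 0.4835 kJ/s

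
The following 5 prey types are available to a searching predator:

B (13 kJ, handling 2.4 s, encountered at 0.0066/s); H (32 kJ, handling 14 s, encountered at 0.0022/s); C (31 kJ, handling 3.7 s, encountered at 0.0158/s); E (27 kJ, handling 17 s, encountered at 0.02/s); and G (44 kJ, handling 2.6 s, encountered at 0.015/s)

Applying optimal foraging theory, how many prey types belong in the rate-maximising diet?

Rank by E/h (kJ/s): G 16.9, C 8.38, B 5.42, H 2.29, E 1.59. Include each in turn until the next type's E/h falls below the running intake rate.
Rate on top 1: 0.6352. C: 8.38 > 0.6352 → include.
Rate on top 2: 1.048. B: 5.42 > 1.048 → include.
Rate on top 3: 1.11. H: 2.29 > 1.11 → include.
Rate on top 4: 1.142. E: 1.59 > 1.142 → include.
Optimal diet: G, C, B, H, E — 5 of 5 types.

5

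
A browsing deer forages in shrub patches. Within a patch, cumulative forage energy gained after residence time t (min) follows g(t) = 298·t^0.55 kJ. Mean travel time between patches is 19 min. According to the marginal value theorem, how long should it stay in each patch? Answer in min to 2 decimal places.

23.22 min

Maximise g(t)/(T+t): set derivative to zero → g'(t)(T+t) = g(t).
g'(t) = 0.55·298·t^-0.45. Setting 0.55·298·t^-0.45 = 298·t^0.55/(19+t) gives 0.55(19+t) = t, so 0.45·t = 0.55×19.
t* = 0.55×19/0.45 = 23.22 min.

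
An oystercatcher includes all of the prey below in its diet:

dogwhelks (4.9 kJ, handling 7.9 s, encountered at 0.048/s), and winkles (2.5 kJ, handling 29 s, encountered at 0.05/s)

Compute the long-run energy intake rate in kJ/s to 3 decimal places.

R = (0.048×4.9 + 0.05×2.5) / (1 + 0.048×7.9 + 0.05×29) = 0.3602/2.829 = 0.1273 kJ/s.

0.127 kJ/s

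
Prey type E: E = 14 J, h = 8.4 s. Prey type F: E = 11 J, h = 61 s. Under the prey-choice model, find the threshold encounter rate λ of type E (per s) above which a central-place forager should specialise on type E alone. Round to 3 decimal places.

0.014 per s

The zero-one rule: include type F iff E₂/h₂ > λE₁/(1+λh₁). Equality gives the switch point.
λE₁h₂ = E₂ + λE₂h₁ ⇒ λ = E₂/(E₁h₂ − E₂h₁) = 11/(854 − 92.4) = 0.01444 per s.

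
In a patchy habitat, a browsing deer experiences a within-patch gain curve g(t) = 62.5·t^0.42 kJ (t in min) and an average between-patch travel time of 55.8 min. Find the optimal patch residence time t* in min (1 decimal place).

Optimal t* satisfies g'(t*) = g(t*)/(T + t*).
g'(t) = 0.42·62.5·t^-0.58. Setting 0.42·62.5·t^-0.58 = 62.5·t^0.42/(55.8+t) gives 0.42(55.8+t) = t, so 0.58·t = 0.42×55.8.
t* = 0.42×55.8/0.58 = 40.41 min.

40.4 min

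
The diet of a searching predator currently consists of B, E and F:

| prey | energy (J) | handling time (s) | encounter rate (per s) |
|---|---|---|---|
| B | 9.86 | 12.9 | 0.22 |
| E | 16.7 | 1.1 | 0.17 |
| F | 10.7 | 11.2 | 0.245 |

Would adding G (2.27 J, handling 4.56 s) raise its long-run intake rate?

No

Intake rate on the current diet: R = (0.22×9.86 + 0.17×16.7 + 0.245×10.7) / (1 + 0.22×12.9 + 0.17×1.1 + 0.245×11.2) = 7.63/6.769 = 1.127 J/s.
Profitability of G: 2.27/4.56 = 0.4978 J/s.
0.4978 < 1.127, so adding G would lower the average — exclude it.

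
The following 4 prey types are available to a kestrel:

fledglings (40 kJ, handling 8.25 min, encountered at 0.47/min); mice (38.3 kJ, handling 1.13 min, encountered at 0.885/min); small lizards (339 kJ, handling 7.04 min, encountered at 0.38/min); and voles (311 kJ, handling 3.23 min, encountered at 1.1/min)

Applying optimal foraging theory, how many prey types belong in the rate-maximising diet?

Profitabilities (E/h, kJ/min): voles 96.3, small lizards 48.2, mice 33.9, fledglings 4.85. Add prey in this order while the next type's profitability exceeds the intake rate on those already taken.
Rate on top 1: 75.14. small lizards: 48.2 < 75.14 → exclude; stop.
Optimal diet: voles — 1 of 4 types.

1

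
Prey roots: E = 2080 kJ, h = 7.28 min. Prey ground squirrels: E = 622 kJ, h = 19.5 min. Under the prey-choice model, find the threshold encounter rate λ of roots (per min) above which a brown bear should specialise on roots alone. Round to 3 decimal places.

0.017 per min

The zero-one rule: include ground squirrels iff E₂/h₂ > λE₁/(1+λh₁). Equality gives the switch point.
λE₁h₂ = E₂ + λE₂h₁ ⇒ λ = E₂/(E₁h₂ − E₂h₁) = 622/(4.056e+04 − 4528) = 0.01726 per min.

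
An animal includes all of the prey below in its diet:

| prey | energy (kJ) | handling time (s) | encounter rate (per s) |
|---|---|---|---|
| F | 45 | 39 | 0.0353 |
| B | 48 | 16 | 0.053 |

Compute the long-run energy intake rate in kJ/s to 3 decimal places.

Energy encountered per unit search time: 0.0353×45 + 0.053×48 = 4.133 kJ/s.
Handling time per unit search time: 0.0353×39 + 0.053×16 = 2.225.
Rate = 4.133/(1 + 2.225) = 1.282 kJ/s.

1.282 kJ/s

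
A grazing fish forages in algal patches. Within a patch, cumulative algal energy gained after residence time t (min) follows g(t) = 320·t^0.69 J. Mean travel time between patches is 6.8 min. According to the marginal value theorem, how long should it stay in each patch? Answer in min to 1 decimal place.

Optimal t* satisfies g'(t*) = g(t*)/(T + t*).
g'(t) = 0.69·320·t^-0.31. Setting 0.69·320·t^-0.31 = 320·t^0.69/(6.8+t) gives 0.69(6.8+t) = t, so 0.31·t = 0.69×6.8.
t* = 0.69×6.8/0.31 = 15.14 min.

15.1 min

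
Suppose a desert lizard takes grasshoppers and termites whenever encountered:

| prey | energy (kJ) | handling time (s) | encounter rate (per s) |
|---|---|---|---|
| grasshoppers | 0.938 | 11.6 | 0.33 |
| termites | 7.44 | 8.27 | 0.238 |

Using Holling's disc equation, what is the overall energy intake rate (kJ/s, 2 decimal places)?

R = (0.33×0.938 + 0.238×7.44) / (1 + 0.33×11.6 + 0.238×8.27) = 2.08/6.796 = 0.3061 kJ/s.

0.31 kJ/s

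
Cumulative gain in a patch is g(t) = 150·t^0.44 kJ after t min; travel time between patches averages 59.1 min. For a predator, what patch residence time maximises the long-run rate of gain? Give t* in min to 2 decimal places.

46.44 min

Maximise g(t)/(T+t): set derivative to zero → g'(t)(T+t) = g(t).
g'(t) = 0.44·150·t^-0.56. Setting 0.44·150·t^-0.56 = 150·t^0.44/(59.1+t) gives 0.44(59.1+t) = t, so 0.56·t = 0.44×59.1.
t* = 0.44×59.1/0.56 = 46.44 min.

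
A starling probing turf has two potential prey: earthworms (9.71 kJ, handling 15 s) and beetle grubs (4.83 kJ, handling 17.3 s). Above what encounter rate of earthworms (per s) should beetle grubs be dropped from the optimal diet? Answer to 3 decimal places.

Drop beetle grubs once their profitability E₂/h₂ falls below the rate achievable on earthworms alone: E₂/h₂ = λE₁/(1 + λh₁).
Solve for λ: λE₁h₂ = E₂(1 + λh₁) → λ(E₁h₂ − E₂h₁) = E₂ → λ = E₂/(E₁h₂ − E₂h₁).
λ = 4.83/(9.71×17.3 − 4.83×15) = 4.83/95.53 = 0.05056 per s.

0.051 per s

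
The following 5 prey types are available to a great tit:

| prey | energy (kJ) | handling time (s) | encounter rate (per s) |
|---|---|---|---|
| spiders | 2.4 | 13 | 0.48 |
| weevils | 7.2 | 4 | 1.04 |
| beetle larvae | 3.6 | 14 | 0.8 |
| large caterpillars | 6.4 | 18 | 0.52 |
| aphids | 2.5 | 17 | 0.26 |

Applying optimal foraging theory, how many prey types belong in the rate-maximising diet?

1

Rank by E/h (kJ/s): weevils 1.8, large caterpillars 0.356, beetle larvae 0.257, spiders 0.185, aphids 0.147. Include each in turn until the next type's E/h falls below the running intake rate.
Rate on top 1: 1.451. large caterpillars: 0.356 < 1.451 → exclude; stop.
Optimal diet: weevils — 1 of 5 types.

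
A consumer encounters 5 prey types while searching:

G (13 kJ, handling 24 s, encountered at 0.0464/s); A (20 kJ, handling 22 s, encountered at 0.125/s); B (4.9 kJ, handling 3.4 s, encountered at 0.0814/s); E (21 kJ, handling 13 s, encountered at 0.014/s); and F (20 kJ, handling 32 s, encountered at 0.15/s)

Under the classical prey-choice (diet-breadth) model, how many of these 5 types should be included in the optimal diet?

E/h in descending order: E 1.62, B 1.44, A 0.909, F 0.625, G 0.542 kJ/s. The optimal diet is the largest prefix of this list for which every included type satisfies E_i/h_i > R on the types above it.
Rate on top 1: 0.2487. B: 1.44 > 0.2487 → include.
Rate on top 2: 0.475. A: 0.909 > 0.475 → include.
Rate on top 3: 0.7586. F: 0.625 < 0.7586 → exclude; stop.
Optimal diet: E, B, A — 3 of 5 types.

3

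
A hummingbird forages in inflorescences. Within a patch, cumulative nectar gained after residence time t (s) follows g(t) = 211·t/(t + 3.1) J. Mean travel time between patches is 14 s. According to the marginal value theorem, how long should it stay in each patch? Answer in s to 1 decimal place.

6.6 s

Maximise g(t)/(T+t): set derivative to zero → g'(t)(T+t) = g(t).
g'(t) = 211·3.1/(t + 3.1)². Setting 211·3.1/(t+3.1)² = 211t/[(t+3.1)(14+t)] gives 3.1(14+t) = t(t+3.1), so t² = 3.1×14 = 43.4.
t* = √43.4 = 6.588 s.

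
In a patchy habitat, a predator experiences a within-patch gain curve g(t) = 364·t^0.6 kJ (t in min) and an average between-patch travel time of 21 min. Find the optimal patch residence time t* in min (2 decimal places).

31.50 min

By the marginal value theorem, leave when the instantaneous gain rate g'(t) equals the habitat-wide average g(t)/(T + t).
g'(t) = 0.6·364·t^-0.4. Setting 0.6·364·t^-0.4 = 364·t^0.6/(21+t) gives 0.6(21+t) = t, so 0.40·t = 0.6×21.
t* = 0.6×21/0.40 = 31.5 min.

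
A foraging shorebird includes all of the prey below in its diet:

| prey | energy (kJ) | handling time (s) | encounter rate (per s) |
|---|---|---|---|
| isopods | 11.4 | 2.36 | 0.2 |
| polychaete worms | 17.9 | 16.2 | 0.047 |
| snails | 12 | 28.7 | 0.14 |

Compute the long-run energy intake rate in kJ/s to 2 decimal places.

R = Σλ_iE_i / (1 + Σλ_ih_i)
Numerator: 0.2×11.4 + 0.047×17.9 + 0.14×12 = 4.801
Denominator: 1 + 0.2×2.36 + 0.047×16.2 + 0.14×28.7 = 6.251
R = 4.801/6.251 = 0.768 kJ/s

0.77 kJ/s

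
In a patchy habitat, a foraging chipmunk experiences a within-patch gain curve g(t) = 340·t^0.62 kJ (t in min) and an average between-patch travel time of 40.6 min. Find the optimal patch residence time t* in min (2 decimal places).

Maximise g(t)/(T+t): set derivative to zero → g'(t)(T+t) = g(t).
g'(t) = 0.62·340·t^-0.38. Setting 0.62·340·t^-0.38 = 340·t^0.62/(40.6+t) gives 0.62(40.6+t) = t, so 0.38·t = 0.62×40.6.
t* = 0.62×40.6/0.38 = 66.24 min.

66.24 min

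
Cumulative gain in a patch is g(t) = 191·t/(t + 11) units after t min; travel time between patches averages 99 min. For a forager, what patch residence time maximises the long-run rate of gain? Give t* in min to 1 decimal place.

33.0 min

Optimal t* satisfies g'(t*) = g(t*)/(T + t*).
g'(t) = 191·11/(t + 11)². Setting 191·11/(t+11)² = 191t/[(t+11)(99+t)] gives 11(99+t) = t(t+11), so t² = 11×99 = 1089.
t* = √1089 = 33 min.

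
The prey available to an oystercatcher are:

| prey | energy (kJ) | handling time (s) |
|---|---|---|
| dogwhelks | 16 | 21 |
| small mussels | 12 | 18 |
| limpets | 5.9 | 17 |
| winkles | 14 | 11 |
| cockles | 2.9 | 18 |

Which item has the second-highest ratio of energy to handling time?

In descending order of E/h:
winkles: 14/11 = 1.27 kJ/s
dogwhelks: 16/21 = 0.762 kJ/s
small mussels: 12/18 = 0.667 kJ/s
limpets: 5.9/17 = 0.347 kJ/s
cockles: 2.9/18 = 0.161 kJ/s

dogwhelks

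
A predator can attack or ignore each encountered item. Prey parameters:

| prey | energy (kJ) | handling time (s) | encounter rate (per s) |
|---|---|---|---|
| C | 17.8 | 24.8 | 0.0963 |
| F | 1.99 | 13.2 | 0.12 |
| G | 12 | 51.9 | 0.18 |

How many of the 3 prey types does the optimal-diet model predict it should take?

Profitabilities (E/h, kJ/s): C 0.718, G 0.231, F 0.151. Add prey in this order while the next type's profitability exceeds the intake rate on those already taken.
Rate on top 1: 0.5059. G: 0.231 < 0.5059 → exclude; stop.
Optimal diet: C — 1 of 3 types.

1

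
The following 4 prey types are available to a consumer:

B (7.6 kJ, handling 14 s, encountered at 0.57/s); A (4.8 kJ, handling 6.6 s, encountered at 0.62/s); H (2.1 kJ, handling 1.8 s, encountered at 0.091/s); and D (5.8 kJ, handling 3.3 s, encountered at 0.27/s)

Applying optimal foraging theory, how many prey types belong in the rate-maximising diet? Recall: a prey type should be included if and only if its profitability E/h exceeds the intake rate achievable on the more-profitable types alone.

2

Rank by E/h (kJ/s): D 1.76, H 1.17, A 0.727, B 0.543. Include each in turn until the next type's E/h falls below the running intake rate.
Rate on top 1: 0.8281. H: 1.17 > 0.8281 → include.
Rate on top 2: 0.8551. A: 0.727 < 0.8551 → exclude; stop.
Optimal diet: D, H — 2 of 4 types.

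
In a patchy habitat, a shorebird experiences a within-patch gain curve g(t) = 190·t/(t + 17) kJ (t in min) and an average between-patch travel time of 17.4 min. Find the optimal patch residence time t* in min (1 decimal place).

17.2 min

Optimal t* satisfies g'(t*) = g(t*)/(T + t*).
g'(t) = 190·17/(t + 17)². Setting 190·17/(t+17)² = 190t/[(t+17)(17.4+t)] gives 17(17.4+t) = t(t+17), so t² = 17×17.4 = 295.8.
t* = √295.8 = 17.2 min.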